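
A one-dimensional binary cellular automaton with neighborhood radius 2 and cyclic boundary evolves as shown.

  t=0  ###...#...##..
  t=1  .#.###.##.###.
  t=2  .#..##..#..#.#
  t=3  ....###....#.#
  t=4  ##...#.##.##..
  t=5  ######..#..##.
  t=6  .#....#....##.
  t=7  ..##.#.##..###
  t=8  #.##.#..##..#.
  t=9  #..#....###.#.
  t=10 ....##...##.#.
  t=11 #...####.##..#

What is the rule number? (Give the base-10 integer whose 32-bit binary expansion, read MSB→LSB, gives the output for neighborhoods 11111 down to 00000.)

589558116

  [31] ##### => .  t=5,i=2
  [30] ####. => .  t=5,i=4
  [29] ###.# => #  t=1,i=5
  [28] ###.. => .  t=0,i=2
  [27] ##.## => .  t=1,i=6
  [26] ##.#. => .  t=7,i=4
  [25] ##..# => #  t=0,i=12
  [24] ##... => #  t=0,i=3
  [23] #.### => .  t=1,i=3
  [22] #.##. => .  t=1,i=7
  [21] #.#.# => #  t=2,i=13
  [20] #.#.. => .  t=2,i=1
  [19] #..## => .  t=0,i=13
  [18] #..#. => .  t=1,i=0
  [17] #...# => #  t=0,i=4
  [16] #.... => #  t=3,i=1
  [15] .#### => #  t=5,i=1
  [14] .###. => #  t=0,i=1
  [13] .##.# => #  t=1,i=8
  [12] .##.. => #  t=0,i=11
  [11] .#.## => .  t=1,i=2
  [10] .#.#. => .  t=2,i=0
  [9] .#..# => .  t=2,i=2
  [8] .#... => #  t=0,i=7
  [7] ..### => .  t=0,i=0
  [6] ..##. => #  t=0,i=10
  [5] ..#.# => #  t=1,i=1
  [4] ..#.. => .  t=0,i=6
  [3] ...## => .  t=0,i=9
  [2] ...#. => #  t=0,i=5
  [1] ....# => .  t=3,i=2
  [0] ..... => .  t=10,i=1
  bits 00100011001000111111000101100100 = 589558116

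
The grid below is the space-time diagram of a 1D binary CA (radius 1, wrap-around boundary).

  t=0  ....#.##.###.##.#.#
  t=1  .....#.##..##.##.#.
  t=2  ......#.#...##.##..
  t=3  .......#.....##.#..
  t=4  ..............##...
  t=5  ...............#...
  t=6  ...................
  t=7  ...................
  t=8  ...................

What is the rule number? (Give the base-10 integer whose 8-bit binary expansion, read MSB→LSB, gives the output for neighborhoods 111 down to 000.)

96

  [7] ### => .  t=0,i=10
  [6] ##. => #  t=0,i=7
  [5] #.# => #  t=0,i=5
  [4] #.. => .  t=0,i=0
  [3] .## => .  t=0,i=6
  [2] .#. => .  t=0,i=4
  [1] ..# => .  t=0,i=3
  [0] ... => .  t=0,i=1
  bits 01100000 = 96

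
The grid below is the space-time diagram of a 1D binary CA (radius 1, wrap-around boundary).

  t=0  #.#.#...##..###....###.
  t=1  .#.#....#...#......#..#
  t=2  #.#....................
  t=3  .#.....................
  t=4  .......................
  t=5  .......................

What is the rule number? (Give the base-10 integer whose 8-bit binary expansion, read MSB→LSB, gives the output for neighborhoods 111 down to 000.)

40

  nb ###: next=.  (t=0,i=13, bit7=0)
  nb ##.: next=.  (t=0,i=9, bit6=0)
  nb #.#: next=#  (t=0,i=1, bit5=1)
  nb #..: next=.  (t=0,i=5, bit4=0)
  nb .##: next=#  (t=0,i=8, bit3=1)
  nb .#.: next=.  (t=0,i=0, bit2=0)
  nb ..#: next=.  (t=0,i=7, bit1=0)
  nb ...: next=.  (t=0,i=6, bit0=0)
  bits 00101000 = 40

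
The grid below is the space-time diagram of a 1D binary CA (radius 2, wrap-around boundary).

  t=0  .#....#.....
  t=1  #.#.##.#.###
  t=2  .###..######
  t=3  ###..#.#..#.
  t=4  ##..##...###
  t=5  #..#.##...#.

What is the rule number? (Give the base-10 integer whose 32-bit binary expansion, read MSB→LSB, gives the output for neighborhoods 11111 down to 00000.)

1303173415

  nb #####: next=.  (t=2,i=8, bit31=0)
  nb ####.: next=#  (t=1,i=11, bit30=1)
  nb ###.#: next=.  (t=1,i=0, bit29=0)
  nb ###..: next=.  (t=2,i=3, bit28=0)
  nb ##.##: next=#  (t=2,i=0, bit27=1)
  nb ##.#.: next=#  (t=1,i=1, bit26=1)
  nb ##..#: next=.  (t=2,i=4, bit25=0)
  nb ##...: next=#  (t=4,i=6, bit24=1)
  nb #.###: next=#  (t=1,i=9, bit23=1)
  nb #.##.: next=.  (t=1,i=4, bit22=0)
  nb #.#.#: next=#  (t=1,i=2, bit21=1)
  nb #.#..: next=.  (t=3,i=7, bit20=0)
  nb #..##: next=#  (t=2,i=5, bit19=1)
  nb #..#.: next=#  (t=3,i=4, bit18=1)
  nb #...#: next=.  (t=4,i=7, bit17=0)
  nb #....: next=.  (t=0,i=3, bit16=0)
  nb .####: next=#  (t=1,i=10, bit15=1)
  nb .###.: next=#  (t=2,i=2, bit14=1)
  nb .##.#: next=.  (t=1,i=5, bit13=0)
  nb .##..: next=#  (t=4,i=5, bit12=1)
  nb .#.##: next=#  (t=1,i=3, bit11=1)
  nb .#.#.: next=.  (t=3,i=6, bit10=0)
  nb .#..#: next=.  (t=3,i=8, bit9=0)
  nb .#...: next=#  (t=0,i=2, bit8=1)
  nb ..###: next=.  (t=2,i=6, bit7=0)
  nb ..##.: next=.  (t=4,i=4, bit6=0)
  nb ..#.#: next=#  (t=3,i=5, bit5=1)
  nb ..#..: next=.  (t=0,i=1, bit4=0)
  nb ...##: next=.  (t=4,i=8, bit3=0)
  nb ...#.: next=#  (t=0,i=0, bit2=1)
  nb ....#: next=#  (t=0,i=4, bit1=1)
  nb .....: next=#  (t=0,i=9, bit0=1)
  bits 01001101101011001101100100100111 = 1303173415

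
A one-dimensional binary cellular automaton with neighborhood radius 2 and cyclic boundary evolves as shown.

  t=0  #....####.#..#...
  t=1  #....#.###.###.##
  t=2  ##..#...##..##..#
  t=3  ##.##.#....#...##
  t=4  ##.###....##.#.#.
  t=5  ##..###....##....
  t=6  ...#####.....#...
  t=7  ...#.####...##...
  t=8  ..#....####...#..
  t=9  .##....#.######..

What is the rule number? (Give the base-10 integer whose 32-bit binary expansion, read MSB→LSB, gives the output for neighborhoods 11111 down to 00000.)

4115554964

  ##### -> #   bit 31 = 1  t=6,i=5
  ####. -> #   bit 30 = 1  t=0,i=7
  ###.# -> #   bit 29 = 1  t=0,i=8
  ###.. -> #   bit 28 = 1  t=1,i=0
  ##.## -> .   bit 27 = 0  t=1,i=10
  ##.#. -> #   bit 26 = 1  t=0,i=9
  ##..# -> .   bit 25 = 0  t=2,i=2
  ##... -> #   bit 24 = 1  t=1,i=1
  #.### -> .   bit 23 = 0  t=1,i=7
  #.##. -> #   bit 22 = 1  t=3,i=3
  #.#.# -> .   bit 21 = 0  t=4,i=13
  #.#.. -> .   bit 20 = 0  t=0,i=10
  #..## -> #   bit 19 = 1  t=2,i=11
  #..#. -> #   bit 18 = 1  t=0,i=12
  #...# -> #   bit 17 = 1  t=0,i=15
  #.... -> .   bit 16 = 0  t=0,i=2
  .#### -> .   bit 15 = 0  t=0,i=6
  .###. -> #   bit 14 = 1  t=1,i=8
  .##.# -> #   bit 13 = 1  t=3,i=4
  .##.. -> .   bit 12 = 0  t=2,i=9
  .#.## -> .   bit 11 = 0  t=1,i=6
  .#.#. -> .   bit 10 = 0  t=4,i=14
  .#..# -> #   bit 9 = 1  t=0,i=11
  .#... -> .   bit 8 = 0  t=0,i=1
  ..### -> #   bit 7 = 1  t=0,i=5
  ..##. -> .   bit 6 = 0  t=2,i=8
  ..#.# -> .   bit 5 = 0  t=1,i=5
  ..#.. -> #   bit 4 = 1  t=0,i=0
  ...## -> .   bit 3 = 0  t=0,i=4
  ...#. -> #   bit 2 = 1  t=0,i=16
  ....# -> .   bit 1 = 0  t=0,i=3
  ..... -> .   bit 0 = 0  t=6,i=0
  bits 11110101010011100110001010010100 = 4115554964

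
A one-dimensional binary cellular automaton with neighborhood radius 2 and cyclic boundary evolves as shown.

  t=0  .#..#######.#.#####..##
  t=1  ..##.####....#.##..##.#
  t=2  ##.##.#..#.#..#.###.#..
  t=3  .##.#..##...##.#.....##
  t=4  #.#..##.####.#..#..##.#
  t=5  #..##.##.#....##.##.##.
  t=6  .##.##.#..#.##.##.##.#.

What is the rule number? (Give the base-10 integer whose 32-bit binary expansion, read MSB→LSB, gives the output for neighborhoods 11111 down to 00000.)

  ##### -> #   bit 31 = 1  t=0,i=6
  ####. -> .   bit 30 = 0  t=0,i=9
  ###.# -> .   bit 29 = 0  t=0,i=10
  ###.. -> .   bit 28 = 0  t=0,i=18
  ##.## -> #   bit 27 = 1  t=1,i=4
  ##.#. -> .   bit 26 = 0  t=0,i=0
  ##..# -> #   bit 25 = 1  t=0,i=19
  ##... -> #   bit 24 = 1  t=1,i=9
  #.### -> .   bit 23 = 0  t=0,i=14
  #.##. -> .   bit 22 = 0  t=1,i=15
  #.#.# -> .   bit 21 = 0  t=0,i=12
  #.#.. -> .   bit 20 = 0  t=0,i=1
  #..## -> #   bit 19 = 1  t=0,i=3
  #..#. -> #   bit 18 = 1  t=2,i=8
  #...# -> #   bit 17 = 1  t=3,i=10
  #.... -> .   bit 16 = 0  t=1,i=10
  .#### -> #   bit 15 = 1  t=0,i=5
  .###. -> .   bit 14 = 0  t=2,i=17
  .##.# -> #   bit 13 = 1  t=0,i=22
  .##.. -> #   bit 12 = 1  t=1,i=16
  .#.## -> #   bit 11 = 1  t=0,i=13
  .#.#. -> .   bit 10 = 0  t=2,i=10
  .#..# -> #   bit 9 = 1  t=0,i=2
  .#... -> #   bit 8 = 1  t=3,i=16
  ..### -> .   bit 7 = 0  t=0,i=4
  ..##. -> .   bit 6 = 0  t=0,i=21
  ..#.# -> .   bit 5 = 0  t=1,i=13
  ..#.. -> .   bit 4 = 0  t=4,i=16
  ...## -> #   bit 3 = 1  t=3,i=11
  ...#. -> .   bit 2 = 0  t=1,i=12
  ....# -> #   bit 1 = 1  t=1,i=11
  ..... -> .   bit 0 = 0  t=3,i=18
  bits 10001011000011101011101100001010 = 2332998410

2332998410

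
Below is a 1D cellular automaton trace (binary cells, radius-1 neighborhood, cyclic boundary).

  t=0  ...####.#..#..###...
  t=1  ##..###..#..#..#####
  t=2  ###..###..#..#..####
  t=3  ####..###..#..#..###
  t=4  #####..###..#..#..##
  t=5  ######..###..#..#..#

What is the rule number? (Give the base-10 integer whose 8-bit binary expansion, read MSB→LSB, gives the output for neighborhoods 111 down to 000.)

  nb ###: next=#  (t=0,i=4, bit7=1)
  nb ##.: next=#  (t=0,i=6, bit6=1)
  nb #.#: next=.  (t=0,i=7, bit5=0)
  nb #..: next=#  (t=0,i=9, bit4=1)
  nb .##: next=.  (t=0,i=3, bit3=0)
  nb .#.: next=.  (t=0,i=8, bit2=0)
  nb ..#: next=.  (t=0,i=2, bit1=0)
  nb ...: next=#  (t=0,i=0, bit0=1)
  bits 11010001 = 209

209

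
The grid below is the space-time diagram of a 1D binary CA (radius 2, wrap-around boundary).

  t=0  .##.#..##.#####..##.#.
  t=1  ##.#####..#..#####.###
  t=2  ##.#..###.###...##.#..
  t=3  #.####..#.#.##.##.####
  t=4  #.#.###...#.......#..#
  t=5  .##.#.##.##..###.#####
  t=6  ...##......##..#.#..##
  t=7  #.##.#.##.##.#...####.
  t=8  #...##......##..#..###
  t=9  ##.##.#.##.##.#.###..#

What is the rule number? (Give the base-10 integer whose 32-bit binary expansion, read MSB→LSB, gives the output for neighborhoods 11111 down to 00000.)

2008547933

  nb #####: next=.  (t=0,i=12, bit31=0)
  nb ####.: next=#  (t=0,i=13, bit30=1)
  nb ###.#: next=#  (t=1,i=1, bit29=1)
  nb ###..: next=#  (t=0,i=14, bit28=1)
  nb ##.##: next=.  (t=0,i=9, bit27=0)
  nb ##.#.: next=#  (t=0,i=3, bit26=1)
  nb ##..#: next=#  (t=0,i=15, bit25=1)
  nb ##...: next=#  (t=2,i=13, bit24=1)
  nb #.###: next=#  (t=0,i=10, bit23=1)
  nb #.##.: next=.  (t=3,i=12, bit22=0)
  nb #.#.#: next=#  (t=3,i=10, bit21=1)
  nb #.#..: next=#  (t=0,i=4, bit20=1)
  nb #..##: next=#  (t=0,i=0, bit19=1)
  nb #..#.: next=.  (t=1,i=9, bit18=0)
  nb #...#: next=.  (t=2,i=14, bit17=0)
  nb #....: next=.  (t=4,i=12, bit16=0)
  nb .####: next=.  (t=0,i=11, bit15=0)
  nb .###.: next=.  (t=2,i=7, bit14=0)
  nb .##.#: next=.  (t=0,i=2, bit13=0)
  nb .##..: next=.  (t=5,i=10, bit12=0)
  nb .#.##: next=.  (t=3,i=11, bit11=0)
  nb .#.#.: next=.  (t=3,i=9, bit10=0)
  nb .#..#: next=#  (t=0,i=5, bit9=1)
  nb .#...: next=.  (t=4,i=11, bit8=0)
  nb ..###: next=.  (t=1,i=13, bit7=0)
  nb ..##.: next=#  (t=0,i=1, bit6=1)
  nb ..#.#: next=.  (t=3,i=8, bit5=0)
  nb ..#..: next=#  (t=1,i=10, bit4=1)
  nb ...##: next=#  (t=2,i=15, bit3=1)
  nb ...#.: next=#  (t=4,i=9, bit2=1)
  nb ....#: next=.  (t=4,i=16, bit1=0)
  nb .....: next=#  (t=4,i=13, bit0=1)
  bits 01110111101110000000001001011101 = 2008547933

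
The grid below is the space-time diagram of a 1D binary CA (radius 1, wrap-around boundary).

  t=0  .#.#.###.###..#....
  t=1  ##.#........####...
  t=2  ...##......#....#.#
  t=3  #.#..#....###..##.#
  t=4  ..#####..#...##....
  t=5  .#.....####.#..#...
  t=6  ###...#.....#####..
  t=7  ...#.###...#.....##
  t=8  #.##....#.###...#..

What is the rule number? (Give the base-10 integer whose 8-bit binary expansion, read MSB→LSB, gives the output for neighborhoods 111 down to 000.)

  ###|.  b7=0 t=0,i=6
  ##.|.  b6=0 t=0,i=7
  #.#|.  b5=0 t=0,i=2
  #..|#  b4=1 t=0,i=12
  .##|.  b3=0 t=0,i=5
  .#.|#  b2=1 t=0,i=1
  ..#|#  b1=1 t=0,i=0
  ...|.  b0=0 t=0,i=16
  bits 00010110 = 22

22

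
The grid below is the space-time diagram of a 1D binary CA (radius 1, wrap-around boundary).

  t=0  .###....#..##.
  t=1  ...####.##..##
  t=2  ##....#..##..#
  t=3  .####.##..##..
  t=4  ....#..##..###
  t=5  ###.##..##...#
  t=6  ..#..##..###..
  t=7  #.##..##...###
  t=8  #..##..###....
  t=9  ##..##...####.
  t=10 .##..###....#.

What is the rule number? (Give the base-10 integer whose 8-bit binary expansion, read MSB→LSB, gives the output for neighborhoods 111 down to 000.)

  [7] ### => .  t=0,i=2
  [6] ##. => #  t=0,i=3
  [5] #.# => .  t=1,i=7
  [4] #.. => #  t=0,i=4
  [3] .## => .  t=0,i=1
  [2] .#. => #  t=0,i=8
  [1] ..# => .  t=0,i=0
  [0] ... => #  t=0,i=5
  bits 01010101 = 85

85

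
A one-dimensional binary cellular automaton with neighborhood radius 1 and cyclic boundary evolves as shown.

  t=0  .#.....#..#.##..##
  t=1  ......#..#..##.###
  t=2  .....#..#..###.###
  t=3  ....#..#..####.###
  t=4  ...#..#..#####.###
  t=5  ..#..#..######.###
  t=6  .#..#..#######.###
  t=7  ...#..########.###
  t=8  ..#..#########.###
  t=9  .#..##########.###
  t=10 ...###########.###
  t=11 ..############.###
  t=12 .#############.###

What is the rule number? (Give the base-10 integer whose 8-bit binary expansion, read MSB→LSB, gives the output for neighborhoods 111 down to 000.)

202

  nb ###: next=#  (t=1,i=16, bit7=1)
  nb ##.: next=#  (t=0,i=13, bit6=1)
  nb #.#: next=.  (t=0,i=0, bit5=0)
  nb #..: next=.  (t=0,i=2, bit4=0)
  nb .##: next=#  (t=0,i=12, bit3=1)
  nb .#.: next=.  (t=0,i=1, bit2=0)
  nb ..#: next=#  (t=0,i=6, bit1=1)
  nb ...: next=.  (t=0,i=3, bit0=0)
  bits 11001010 = 202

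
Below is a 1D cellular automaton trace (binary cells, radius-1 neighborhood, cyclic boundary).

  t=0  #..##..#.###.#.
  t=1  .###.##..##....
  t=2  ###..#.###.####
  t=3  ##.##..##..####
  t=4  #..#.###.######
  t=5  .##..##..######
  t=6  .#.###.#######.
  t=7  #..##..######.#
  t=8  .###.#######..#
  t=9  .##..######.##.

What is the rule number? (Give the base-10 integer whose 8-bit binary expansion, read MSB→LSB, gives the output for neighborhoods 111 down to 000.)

  nb ###: next=#  (t=0,i=10, bit7=1)
  nb ##.: next=.  (t=0,i=4, bit6=0)
  nb #.#: next=.  (t=0,i=8, bit5=0)
  nb #..: next=#  (t=0,i=1, bit4=1)
  nb .##: next=#  (t=0,i=3, bit3=1)
  nb .#.: next=.  (t=0,i=0, bit2=0)
  nb ..#: next=#  (t=0,i=2, bit1=1)
  nb ...: next=#  (t=1,i=12, bit0=1)
  bits 10011011 = 155

155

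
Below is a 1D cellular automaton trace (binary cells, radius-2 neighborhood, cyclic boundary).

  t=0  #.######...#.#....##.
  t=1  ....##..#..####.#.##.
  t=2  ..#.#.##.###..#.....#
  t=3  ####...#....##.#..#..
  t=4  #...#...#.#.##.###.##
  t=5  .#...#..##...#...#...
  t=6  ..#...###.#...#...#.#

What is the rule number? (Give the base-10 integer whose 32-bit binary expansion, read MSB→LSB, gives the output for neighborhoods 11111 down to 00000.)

  ##### -> #   bit 31 = 1  t=0,i=4
  ####. -> .   bit 30 = 0  t=0,i=6
  ###.# -> #   bit 29 = 1  t=1,i=14
  ###.. -> .   bit 28 = 0  t=0,i=7
  ##.## -> .   bit 27 = 0  t=2,i=8
  ##.#. -> .   bit 26 = 0  t=0,i=20
  ##..# -> #   bit 25 = 1  t=1,i=6
  ##... -> #   bit 24 = 1  t=0,i=8
  #.### -> .   bit 23 = 0  t=0,i=2
  #.##. -> .   bit 22 = 0  t=1,i=18
  #.#.# -> .   bit 21 = 0  t=0,i=0
  #.#.. -> #   bit 20 = 1  t=0,i=13
  #..## -> #   bit 19 = 1  t=1,i=10
  #..#. -> #   bit 18 = 1  t=1,i=7
  #...# -> .   bit 17 = 0  t=0,i=9
  #.... -> .   bit 16 = 0  t=0,i=15
  .#### -> .   bit 15 = 0  t=0,i=3
  .###. -> .   bit 14 = 0  t=2,i=10
  .##.# -> #   bit 13 = 1  t=0,i=19
  .##.. -> .   bit 12 = 0  t=1,i=5
  .#.## -> .   bit 11 = 0  t=0,i=1
  .#.#. -> #   bit 10 = 1  t=0,i=12
  .#..# -> #   bit 9 = 1  t=1,i=9
  .#... -> #   bit 8 = 1  t=0,i=14
  ..### -> #   bit 7 = 1  t=1,i=11
  ..##. -> #   bit 6 = 1  t=0,i=18
  ..#.# -> #   bit 5 = 1  t=0,i=11
  ..#.. -> .   bit 4 = 0  t=1,i=8
  ...## -> .   bit 3 = 0  t=0,i=17
  ...#. -> .   bit 2 = 0  t=0,i=10
  ....# -> #   bit 1 = 1  t=0,i=16
  ..... -> .   bit 0 = 0  t=1,i=1
  bits 10100011000111000010011111100010 = 2736531426

2736531426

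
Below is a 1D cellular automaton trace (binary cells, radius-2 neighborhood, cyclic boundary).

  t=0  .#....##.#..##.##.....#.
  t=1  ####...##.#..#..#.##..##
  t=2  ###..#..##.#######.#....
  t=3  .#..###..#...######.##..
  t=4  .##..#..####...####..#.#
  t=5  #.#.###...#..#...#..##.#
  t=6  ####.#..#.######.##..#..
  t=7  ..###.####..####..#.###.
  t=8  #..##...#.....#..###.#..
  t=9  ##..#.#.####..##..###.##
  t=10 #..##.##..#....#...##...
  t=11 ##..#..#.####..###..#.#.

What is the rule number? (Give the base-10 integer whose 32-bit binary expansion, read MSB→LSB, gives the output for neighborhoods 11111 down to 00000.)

  nb #####: next=#  (t=1,i=0, bit31=1)
  nb ####.: next=#  (t=1,i=2, bit30=1)
  nb ###.#: next=#  (t=2,i=17, bit29=1)
  nb ###..: next=.  (t=1,i=3, bit28=0)
  nb ##.##: next=.  (t=0,i=14, bit27=0)
  nb ##.#.: next=#  (t=0,i=8, bit26=1)
  nb ##..#: next=.  (t=1,i=20, bit25=0)
  nb ##...: next=.  (t=0,i=17, bit24=0)
  nb #.###: next=.  (t=2,i=11, bit23=0)
  nb #.##.: next=.  (t=0,i=15, bit22=0)
  nb #.#.#: next=#  (t=4,i=23, bit21=1)
  nb #.#..: next=.  (t=0,i=9, bit20=0)
  nb #..##: next=.  (t=0,i=11, bit19=0)
  nb #..#.: next=#  (t=0,i=0, bit18=1)
  nb #...#: next=#  (t=1,i=5, bit17=1)
  nb #....: next=#  (t=0,i=3, bit16=1)
  nb .####: next=.  (t=1,i=23, bit15=0)
  nb .###.: next=#  (t=2,i=1, bit14=1)
  nb .##.#: next=#  (t=0,i=7, bit13=1)
  nb .##..: next=#  (t=0,i=16, bit12=1)
  nb .#.##: next=#  (t=1,i=17, bit11=1)
  nb .#.#.: next=.  (t=4,i=22, bit10=0)
  nb .#..#: next=#  (t=0,i=10, bit9=1)
  nb .#...: next=#  (t=0,i=2, bit8=1)
  nb ..###: next=.  (t=1,i=22, bit7=0)
  nb ..##.: next=.  (t=0,i=6, bit6=0)
  nb ..#.#: next=#  (t=1,i=16, bit5=1)
  nb ..#..: next=#  (t=0,i=1, bit4=1)
  nb ...##: next=.  (t=0,i=5, bit3=0)
  nb ...#.: next=.  (t=0,i=21, bit2=0)
  nb ....#: next=.  (t=0,i=4, bit1=0)
  nb .....: next=#  (t=0,i=19, bit0=1)
  bits 11100100001001110111101100110001 = 3827792689

3827792689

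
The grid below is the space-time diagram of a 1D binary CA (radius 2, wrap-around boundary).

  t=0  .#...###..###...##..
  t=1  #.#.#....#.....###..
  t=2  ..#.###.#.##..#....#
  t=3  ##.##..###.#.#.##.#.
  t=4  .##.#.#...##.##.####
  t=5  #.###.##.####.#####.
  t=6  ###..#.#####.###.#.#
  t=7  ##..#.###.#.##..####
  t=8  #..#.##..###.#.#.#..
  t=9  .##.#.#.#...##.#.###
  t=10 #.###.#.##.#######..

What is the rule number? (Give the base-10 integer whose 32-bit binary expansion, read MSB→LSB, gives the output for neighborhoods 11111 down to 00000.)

1287502668

  ##### -> .   bit 31 = 0  t=5,i=16
  ####. -> #   bit 30 = 1  t=4,i=18
  ###.# -> .   bit 29 = 0  t=2,i=6
  ###.. -> .   bit 28 = 0  t=0,i=7
  ##.## -> #   bit 27 = 1  t=3,i=2
  ##.#. -> #   bit 26 = 1  t=2,i=7
  ##..# -> .   bit 25 = 0  t=0,i=8
  ##... -> .   bit 24 = 0  t=0,i=13
  #.### -> #   bit 23 = 1  t=2,i=4
  #.##. -> .   bit 22 = 0  t=2,i=10
  #.#.# -> #   bit 21 = 1  t=1,i=2
  #.#.. -> #   bit 20 = 1  t=1,i=4
  #..## -> #   bit 19 = 1  t=0,i=9
  #..#. -> #   bit 18 = 1  t=1,i=19
  #...# -> .   bit 17 = 0  t=0,i=3
  #.... -> #   bit 16 = 1  t=1,i=6
  .#### -> #   bit 15 = 1  t=4,i=17
  .###. -> .   bit 14 = 0  t=0,i=6
  .##.# -> #   bit 13 = 1  t=3,i=1
  .##.. -> #   bit 12 = 1  t=0,i=17
  .#.## -> #   bit 11 = 1  t=2,i=3
  .#.#. -> .   bit 10 = 0  t=1,i=1
  .#..# -> #   bit 9 = 1  t=2,i=0
  .#... -> #   bit 8 = 1  t=0,i=2
  ..### -> .   bit 7 = 0  t=0,i=5
  ..##. -> #   bit 6 = 1  t=0,i=16
  ..#.# -> .   bit 5 = 0  t=1,i=0
  ..#.. -> .   bit 4 = 0  t=0,i=1
  ...## -> #   bit 3 = 1  t=0,i=4
  ...#. -> #   bit 2 = 1  t=0,i=0
  ....# -> .   bit 1 = 0  t=1,i=7
  ..... -> .   bit 0 = 0  t=1,i=12
  bits 01001100101111011011101101001100 = 1287502668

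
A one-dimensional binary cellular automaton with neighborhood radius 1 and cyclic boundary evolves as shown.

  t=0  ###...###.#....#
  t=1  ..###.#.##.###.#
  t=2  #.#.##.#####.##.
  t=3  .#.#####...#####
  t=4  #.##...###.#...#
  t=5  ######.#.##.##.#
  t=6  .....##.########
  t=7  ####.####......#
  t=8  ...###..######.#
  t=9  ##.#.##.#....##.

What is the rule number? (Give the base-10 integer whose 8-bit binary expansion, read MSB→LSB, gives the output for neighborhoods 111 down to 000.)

121

  ### -> .   bit 7 = 0  t=0,i=0
  ##. -> #   bit 6 = 1  t=0,i=2
  #.# -> #   bit 5 = 1  t=0,i=9
  #.. -> #   bit 4 = 1  t=0,i=3
  .## -> #   bit 3 = 1  t=0,i=6
  .#. -> .   bit 2 = 0  t=0,i=10
  ..# -> .   bit 1 = 0  t=0,i=5
  ... -> #   bit 0 = 1  t=0,i=4
  bits 01111001 = 121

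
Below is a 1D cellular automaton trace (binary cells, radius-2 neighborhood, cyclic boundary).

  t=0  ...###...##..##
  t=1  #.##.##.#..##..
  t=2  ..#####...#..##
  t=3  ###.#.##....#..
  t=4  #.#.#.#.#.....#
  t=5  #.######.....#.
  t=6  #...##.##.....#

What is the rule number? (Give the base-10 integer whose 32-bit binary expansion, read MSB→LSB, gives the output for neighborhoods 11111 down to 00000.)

  ##### -> #   bit 31 = 1  t=2,i=4
  ####. -> .   bit 30 = 0  t=2,i=5
  ###.# -> #   bit 29 = 1  t=3,i=2
  ###.. -> #   bit 28 = 1  t=0,i=5
  ##.## -> #   bit 27 = 1  t=1,i=4
  ##.#. -> .   bit 26 = 0  t=1,i=7
  ##..# -> #   bit 25 = 1  t=0,i=11
  ##... -> #   bit 24 = 1  t=0,i=0
  #.### -> .   bit 23 = 0  t=5,i=2
  #.##. -> #   bit 22 = 1  t=1,i=2
  #.#.# -> #   bit 21 = 1  t=3,i=4
  #.#.. -> .   bit 20 = 0  t=1,i=8
  #..## -> #   bit 19 = 1  t=0,i=12
  #..#. -> #   bit 18 = 1  t=1,i=14
  #...# -> .   bit 17 = 0  t=0,i=1
  #.... -> .   bit 16 = 0  t=3,i=9
  .#### -> .   bit 15 = 0  t=2,i=3
  .###. -> .   bit 14 = 0  t=0,i=4
  .##.# -> #   bit 13 = 1  t=1,i=3
  .##.. -> .   bit 12 = 0  t=0,i=10
  .#.## -> .   bit 11 = 0  t=1,i=1
  .#.#. -> #   bit 10 = 1  t=4,i=3
  .#..# -> .   bit 9 = 0  t=1,i=9
  .#... -> .   bit 8 = 0  t=4,i=9
  ..### -> #   bit 7 = 1  t=0,i=3
  ..##. -> .   bit 6 = 0  t=0,i=9
  ..#.# -> .   bit 5 = 0  t=1,i=0
  ..#.. -> .   bit 4 = 0  t=2,i=10
  ...## -> #   bit 3 = 1  t=0,i=2
  ...#. -> .   bit 2 = 0  t=2,i=9
  ....# -> .   bit 1 = 0  t=3,i=10
  ..... -> .   bit 0 = 0  t=4,i=11
  bits 10111011011011000010010010001000 = 3144426632

3144426632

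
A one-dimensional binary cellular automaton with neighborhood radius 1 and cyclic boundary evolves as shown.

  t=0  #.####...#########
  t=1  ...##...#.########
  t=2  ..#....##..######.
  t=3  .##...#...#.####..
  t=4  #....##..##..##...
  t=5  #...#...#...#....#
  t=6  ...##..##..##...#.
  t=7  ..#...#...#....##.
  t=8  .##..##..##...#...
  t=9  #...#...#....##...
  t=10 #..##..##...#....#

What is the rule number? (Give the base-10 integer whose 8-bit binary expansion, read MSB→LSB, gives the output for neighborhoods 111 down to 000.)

134

  nb ###: next=#  (t=0,i=3, bit7=1)
  nb ##.: next=.  (t=0,i=0, bit6=0)
  nb #.#: next=.  (t=0,i=1, bit5=0)
  nb #..: next=.  (t=0,i=6, bit4=0)
  nb .##: next=.  (t=0,i=2, bit3=0)
  nb .#.: next=#  (t=1,i=8, bit2=1)
  nb ..#: next=#  (t=0,i=8, bit1=1)
  nb ...: next=.  (t=0,i=7, bit0=0)
  bits 10000110 = 134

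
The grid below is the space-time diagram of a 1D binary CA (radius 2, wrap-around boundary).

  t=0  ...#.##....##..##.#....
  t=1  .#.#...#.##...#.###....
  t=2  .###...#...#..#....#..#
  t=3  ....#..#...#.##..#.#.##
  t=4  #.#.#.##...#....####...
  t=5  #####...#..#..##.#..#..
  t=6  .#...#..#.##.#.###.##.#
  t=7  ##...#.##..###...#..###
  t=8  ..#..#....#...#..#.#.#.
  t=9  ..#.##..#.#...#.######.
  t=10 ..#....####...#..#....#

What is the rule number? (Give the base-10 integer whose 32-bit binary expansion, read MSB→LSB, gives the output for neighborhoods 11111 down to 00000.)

624731194

  #####|.  b31=0 t=5,i=2
  ####.|.  b30=0 t=4,i=18
  ###.#|#  b29=1 t=6,i=17
  ###..|.  b28=0 t=1,i=18
  ##.##|.  b27=0 t=6,i=18
  ##.#.|#  b26=1 t=0,i=17
  ##..#|.  b25=0 t=0,i=13
  ##...|#  b24=1 t=0,i=7
  #.###|.  b23=0 t=1,i=16
  #.##.|.  b22=0 t=0,i=5
  #.#.#|#  b21=1 t=3,i=19
  #.#..|#  b20=1 t=0,i=18
  #..##|#  b19=1 t=0,i=14
  #..#.|#  b18=1 t=2,i=13
  #...#|.  b17=0 t=1,i=5
  #....|.  b16=0 t=0,i=8
  .####|#  b15=1 t=4,i=17
  .###.|.  b14=0 t=1,i=17
  .##.#|#  b13=1 t=0,i=16
  .##..|.  b12=0 t=0,i=6
  .#.##|.  b11=0 t=0,i=4
  .#.#.|#  b10=1 t=1,i=2
  .#..#|.  b9=0 t=2,i=12
  .#...|.  b8=0 t=0,i=19
  ..###|.  b7=0 t=4,i=16
  ..##.|.  b6=0 t=0,i=11
  ..#.#|#  b5=1 t=0,i=3
  ..#..|#  b4=1 t=2,i=7
  ...##|#  b3=1 t=0,i=10
  ...#.|.  b2=0 t=0,i=2
  ....#|#  b1=1 t=0,i=1
  .....|.  b0=0 t=0,i=0
  bits 00100101001111001010010000111010 = 624731194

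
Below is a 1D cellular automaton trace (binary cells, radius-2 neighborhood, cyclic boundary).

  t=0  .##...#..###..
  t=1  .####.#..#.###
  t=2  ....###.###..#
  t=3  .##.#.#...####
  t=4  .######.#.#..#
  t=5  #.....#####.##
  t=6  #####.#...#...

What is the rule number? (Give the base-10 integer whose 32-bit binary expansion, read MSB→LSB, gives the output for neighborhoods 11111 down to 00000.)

930561267

  nb #####: next=.  (t=4,i=3, bit31=0)
  nb ####.: next=.  (t=1,i=3, bit30=0)
  nb ###.#: next=#  (t=1,i=4, bit29=1)
  nb ###..: next=#  (t=0,i=11, bit28=1)
  nb ##.##: next=.  (t=1,i=0, bit27=0)
  nb ##.#.: next=#  (t=1,i=5, bit26=1)
  nb ##..#: next=#  (t=2,i=11, bit25=1)
  nb ##...: next=#  (t=0,i=3, bit24=1)
  nb #.###: next=.  (t=1,i=1, bit23=0)
  nb #.##.: next=#  (t=3,i=1, bit22=1)
  nb #.#.#: next=#  (t=3,i=4, bit21=1)
  nb #.#..: next=#  (t=1,i=6, bit20=1)
  nb #..##: next=.  (t=0,i=8, bit19=0)
  nb #..#.: next=#  (t=1,i=8, bit18=1)
  nb #...#: next=#  (t=0,i=4, bit17=1)
  nb #....: next=#  (t=2,i=1, bit16=1)
  nb .####: next=.  (t=1,i=2, bit15=0)
  nb .###.: next=.  (t=0,i=10, bit14=0)
  nb .##.#: next=#  (t=3,i=2, bit13=1)
  nb .##..: next=#  (t=0,i=2, bit12=1)
  nb .#.##: next=#  (t=1,i=10, bit11=1)
  nb .#.#.: next=#  (t=3,i=5, bit10=1)
  nb .#..#: next=.  (t=0,i=7, bit9=0)
  nb .#...: next=.  (t=2,i=0, bit8=0)
  nb ..###: next=#  (t=0,i=9, bit7=1)
  nb ..##.: next=#  (t=0,i=1, bit6=1)
  nb ..#.#: next=#  (t=1,i=9, bit5=1)
  nb ..#..: next=#  (t=0,i=6, bit4=1)
  nb ...##: next=.  (t=0,i=0, bit3=0)
  nb ...#.: next=.  (t=0,i=5, bit2=0)
  nb ....#: next=#  (t=2,i=2, bit1=1)
  nb .....: next=#  (t=5,i=3, bit0=1)
  bits 00110111011101110011110011110011 = 930561267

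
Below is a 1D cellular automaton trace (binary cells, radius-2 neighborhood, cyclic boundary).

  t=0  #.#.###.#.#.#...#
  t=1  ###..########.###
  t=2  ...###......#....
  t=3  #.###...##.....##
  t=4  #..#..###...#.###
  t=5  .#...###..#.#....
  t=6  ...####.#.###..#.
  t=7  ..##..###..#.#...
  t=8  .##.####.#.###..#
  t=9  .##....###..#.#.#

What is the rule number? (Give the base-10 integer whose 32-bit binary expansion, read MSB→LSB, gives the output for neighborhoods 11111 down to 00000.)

645555433

  #####|.  b31=0 t=1,i=0
  ####.|.  b30=0 t=1,i=1
  ###.#|#  b29=1 t=0,i=6
  ###..|.  b28=0 t=1,i=2
  ##.##|.  b27=0 t=1,i=13
  ##.#.|#  b26=1 t=0,i=1
  ##..#|#  b25=1 t=1,i=3
  ##...|.  b24=0 t=2,i=6
  #.###|.  b23=0 t=0,i=4
  #.##.|#  b22=1 t=8,i=1
  #.#.#|#  b21=1 t=0,i=2
  #.#..|#  b20=1 t=0,i=12
  #..##|#  b19=1 t=1,i=4
  #..#.|.  b18=0 t=4,i=2
  #...#|#  b17=1 t=0,i=14
  #....|.  b16=0 t=2,i=7
  .####|.  b15=0 t=1,i=6
  .###.|#  b14=1 t=0,i=5
  .##.#|#  b13=1 t=0,i=0
  .##..|.  b12=0 t=3,i=9
  .#.##|.  b11=0 t=0,i=3
  .#.#.|#  b10=1 t=0,i=9
  .#..#|.  b9=0 t=4,i=4
  .#...|.  b8=0 t=0,i=13
  ..###|#  b7=1 t=1,i=5
  ..##.|#  b6=1 t=0,i=16
  ..#.#|#  b5=1 t=4,i=12
  ..#..|.  b4=0 t=2,i=12
  ...##|#  b3=1 t=0,i=15
  ...#.|.  b2=0 t=2,i=11
  ....#|.  b1=0 t=2,i=1
  .....|#  b0=1 t=2,i=0
  bits 00100110011110100110010011101001 = 645555433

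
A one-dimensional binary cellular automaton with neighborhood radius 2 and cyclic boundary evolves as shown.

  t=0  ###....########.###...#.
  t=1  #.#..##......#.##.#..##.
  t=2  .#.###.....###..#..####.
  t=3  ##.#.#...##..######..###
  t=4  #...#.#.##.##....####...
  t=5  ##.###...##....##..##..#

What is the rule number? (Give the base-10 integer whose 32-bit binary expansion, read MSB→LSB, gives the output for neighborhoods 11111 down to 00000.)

1519134590

  ##### -> .   bit 31 = 0  t=0,i=9
  ####. -> #   bit 30 = 1  t=0,i=13
  ###.# -> .   bit 29 = 0  t=0,i=14
  ###.. -> #   bit 28 = 1  t=0,i=2
  ##.## -> #   bit 27 = 1  t=0,i=15
  ##.#. -> .   bit 26 = 0  t=1,i=17
  ##..# -> #   bit 25 = 1  t=2,i=14
  ##... -> .   bit 24 = 0  t=0,i=3
  #.### -> #   bit 23 = 1  t=0,i=0
  #.##. -> .   bit 22 = 0  t=1,i=15
  #.#.# -> .   bit 21 = 0  t=1,i=0
  #.#.. -> .   bit 20 = 0  t=1,i=2
  #..## -> #   bit 19 = 1  t=1,i=4
  #..#. -> #   bit 18 = 1  t=2,i=0
  #...# -> .   bit 17 = 0  t=0,i=20
  #.... -> .   bit 16 = 0  t=0,i=4
  .#### -> .   bit 15 = 0  t=0,i=8
  .###. -> .   bit 14 = 0  t=0,i=1
  .##.# -> #   bit 13 = 1  t=1,i=16
  .##.. -> .   bit 12 = 0  t=1,i=6
  .#.## -> .   bit 11 = 0  t=0,i=23
  .#.#. -> #   bit 10 = 1  t=1,i=1
  .#..# -> #   bit 9 = 1  t=1,i=3
  .#... -> #   bit 8 = 1  t=3,i=6
  ..### -> .   bit 7 = 0  t=0,i=7
  ..##. -> #   bit 6 = 1  t=1,i=5
  ..#.# -> #   bit 5 = 1  t=0,i=22
  ..#.. -> #   bit 4 = 1  t=2,i=16
  ...## -> #   bit 3 = 1  t=0,i=6
  ...#. -> #   bit 2 = 1  t=0,i=21
  ....# -> #   bit 1 = 1  t=0,i=5
  ..... -> .   bit 0 = 0  t=1,i=9
  bits 01011010100011000010011101111110 = 1519134590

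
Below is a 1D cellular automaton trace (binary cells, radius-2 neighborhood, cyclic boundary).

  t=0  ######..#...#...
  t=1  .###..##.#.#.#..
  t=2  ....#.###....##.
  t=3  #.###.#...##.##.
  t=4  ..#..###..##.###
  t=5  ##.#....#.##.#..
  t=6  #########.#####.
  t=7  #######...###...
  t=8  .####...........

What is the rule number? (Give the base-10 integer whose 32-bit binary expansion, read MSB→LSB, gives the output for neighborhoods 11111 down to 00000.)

2262152038

  #####|#  b31=1 t=0,i=2
  ####.|.  b30=0 t=0,i=4
  ###.#|.  b29=0 t=3,i=4
  ###..|.  b28=0 t=0,i=5
  ##.##|.  b27=0 t=3,i=12
  ##.#.|#  b26=1 t=1,i=8
  ##..#|#  b25=1 t=0,i=6
  ##...|.  b24=0 t=2,i=9
  #.###|#  b23=1 t=2,i=6
  #.##.|#  b22=1 t=3,i=13
  #.#.#|.  b21=0 t=1,i=9
  #.#..|#  b20=1 t=1,i=13
  #..##|.  b19=0 t=1,i=5
  #..#.|#  b18=1 t=0,i=7
  #...#|.  b17=0 t=0,i=10
  #....|#  b16=1 t=2,i=0
  .####|#  b15=1 t=0,i=1
  .###.|.  b14=0 t=1,i=2
  .##.#|#  b13=1 t=1,i=7
  .##..|#  b12=1 t=2,i=14
  .#.##|.  b11=0 t=2,i=5
  .#.#.|.  b10=0 t=1,i=10
  .#..#|#  b9=1 t=4,i=3
  .#...|#  b8=1 t=0,i=9
  ..###|.  b7=0 t=0,i=0
  ..##.|#  b6=1 t=1,i=6
  ..#.#|#  b5=1 t=2,i=4
  ..#..|.  b4=0 t=0,i=8
  ...##|.  b3=0 t=0,i=15
  ...#.|#  b2=1 t=0,i=11
  ....#|#  b1=1 t=2,i=2
  .....|.  b0=0 t=2,i=1
  bits 10000110110101011011001101100110 = 2262152038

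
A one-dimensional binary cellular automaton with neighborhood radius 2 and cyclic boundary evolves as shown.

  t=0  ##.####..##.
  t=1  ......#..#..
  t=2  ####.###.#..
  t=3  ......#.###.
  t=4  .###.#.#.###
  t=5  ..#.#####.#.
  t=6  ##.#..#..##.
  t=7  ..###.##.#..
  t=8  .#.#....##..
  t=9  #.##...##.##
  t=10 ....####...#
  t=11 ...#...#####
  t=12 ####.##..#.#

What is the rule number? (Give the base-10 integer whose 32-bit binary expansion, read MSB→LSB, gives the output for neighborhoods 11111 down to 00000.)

2503102045

  ##### -> #   bit 31 = 1  t=5,i=6
  ####. -> .   bit 30 = 0  t=0,i=5
  ###.# -> .   bit 29 = 0  t=2,i=3
  ###.. -> #   bit 28 = 1  t=0,i=6
  ##.## -> .   bit 27 = 0  t=0,i=2
  ##.#. -> #   bit 26 = 1  t=2,i=8
  ##..# -> .   bit 25 = 0  t=0,i=7
  ##... -> #   bit 24 = 1  t=3,i=11
  #.### -> .   bit 23 = 0  t=0,i=3
  #.##. -> .   bit 22 = 0  t=0,i=0
  #.#.# -> #   bit 21 = 1  t=4,i=5
  #.#.. -> #   bit 20 = 1  t=2,i=9
  #..## -> .   bit 19 = 0  t=0,i=8
  #..#. -> .   bit 18 = 0  t=1,i=8
  #...# -> #   bit 17 = 1  t=5,i=0
  #.... -> .   bit 16 = 0  t=1,i=11
  .#### -> .   bit 15 = 0  t=0,i=4
  .###. -> #   bit 14 = 1  t=2,i=6
  .##.# -> .   bit 13 = 0  t=0,i=1
  .##.. -> .   bit 12 = 0  t=8,i=9
  .#.## -> #   bit 11 = 1  t=3,i=7
  .#.#. -> #   bit 10 = 1  t=4,i=6
  .#..# -> #   bit 9 = 1  t=1,i=7
  .#... -> .   bit 8 = 0  t=1,i=10
  ..### -> .   bit 7 = 0  t=2,i=0
  ..##. -> #   bit 6 = 1  t=0,i=9
  ..#.# -> .   bit 5 = 0  t=3,i=6
  ..#.. -> #   bit 4 = 1  t=1,i=6
  ...## -> #   bit 3 = 1  t=7,i=1
  ...#. -> #   bit 2 = 1  t=1,i=5
  ....# -> .   bit 1 = 0  t=1,i=4
  ..... -> #   bit 0 = 1  t=1,i=0
  bits 10010101001100100100111001011101 = 2503102045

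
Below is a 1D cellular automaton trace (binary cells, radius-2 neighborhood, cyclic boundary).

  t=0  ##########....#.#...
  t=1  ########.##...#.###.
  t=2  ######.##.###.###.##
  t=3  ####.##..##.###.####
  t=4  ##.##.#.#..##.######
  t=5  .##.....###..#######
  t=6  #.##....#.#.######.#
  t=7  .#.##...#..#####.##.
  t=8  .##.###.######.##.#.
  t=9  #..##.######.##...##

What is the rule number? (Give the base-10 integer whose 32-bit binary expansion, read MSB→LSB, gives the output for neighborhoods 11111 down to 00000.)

3113917360

  #####|#  b31=1 t=0,i=2
  ####.|.  b30=0 t=0,i=8
  ###.#|#  b29=1 t=1,i=7
  ###..|#  b28=1 t=0,i=9
  ##.##|#  b27=1 t=1,i=8
  ##.#.|.  b26=0 t=4,i=5
  ##..#|.  b25=0 t=3,i=7
  ##...|#  b24=1 t=0,i=10
  #.###|#  b23=1 t=1,i=0
  #.##.|.  b22=0 t=1,i=9
  #.#.#|.  b21=0 t=4,i=6
  #.#..|#  b20=1 t=0,i=16
  #..##|#  b19=1 t=3,i=8
  #..#.|.  b18=0 t=7,i=0
  #...#|#  b17=1 t=0,i=18
  #....|.  b16=0 t=0,i=11
  .####|#  b15=1 t=0,i=1
  .###.|.  b14=0 t=1,i=17
  .##.#|.  b13=0 t=2,i=8
  .##..|#  b12=1 t=1,i=10
  .#.##|#  b11=1 t=1,i=15
  .#.#.|.  b10=0 t=0,i=15
  .#..#|#  b9=1 t=4,i=9
  .#...|#  b8=1 t=0,i=17
  ..###|#  b7=1 t=0,i=0
  ..##.|.  b6=0 t=3,i=9
  ..#.#|#  b5=1 t=0,i=14
  ..#..|#  b4=1 t=7,i=8
  ...##|.  b3=0 t=0,i=19
  ...#.|.  b2=0 t=0,i=13
  ....#|.  b1=0 t=0,i=12
  .....|.  b0=0 t=5,i=5
  bits 10111001100110101001101110110000 = 3113917360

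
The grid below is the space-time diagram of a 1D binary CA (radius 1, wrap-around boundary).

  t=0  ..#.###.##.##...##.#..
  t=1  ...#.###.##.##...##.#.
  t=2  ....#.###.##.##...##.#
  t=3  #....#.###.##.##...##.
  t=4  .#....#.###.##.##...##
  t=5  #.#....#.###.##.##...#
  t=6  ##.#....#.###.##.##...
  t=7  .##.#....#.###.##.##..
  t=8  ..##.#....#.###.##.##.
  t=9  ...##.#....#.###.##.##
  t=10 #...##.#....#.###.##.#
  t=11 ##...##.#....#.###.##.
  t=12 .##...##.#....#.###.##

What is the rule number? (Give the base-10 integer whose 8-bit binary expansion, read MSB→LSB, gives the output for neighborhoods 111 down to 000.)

240

  nb ###: next=#  (t=0,i=5, bit7=1)
  nb ##.: next=#  (t=0,i=6, bit6=1)
  nb #.#: next=#  (t=0,i=3, bit5=1)
  nb #..: next=#  (t=0,i=13, bit4=1)
  nb .##: next=.  (t=0,i=4, bit3=0)
  nb .#.: next=.  (t=0,i=2, bit2=0)
  nb ..#: next=.  (t=0,i=1, bit1=0)
  nb ...: next=.  (t=0,i=0, bit0=0)
  bits 11110000 = 240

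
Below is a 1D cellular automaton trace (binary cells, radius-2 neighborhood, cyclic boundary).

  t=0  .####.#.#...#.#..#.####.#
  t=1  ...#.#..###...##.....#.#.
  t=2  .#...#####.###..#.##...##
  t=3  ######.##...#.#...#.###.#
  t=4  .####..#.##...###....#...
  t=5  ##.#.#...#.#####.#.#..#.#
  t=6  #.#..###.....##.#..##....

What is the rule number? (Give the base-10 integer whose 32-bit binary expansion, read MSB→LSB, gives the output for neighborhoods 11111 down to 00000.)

  ##### -> #   bit 31 = 1  t=2,i=7
  ####. -> #   bit 30 = 1  t=0,i=3
  ###.# -> .   bit 29 = 0  t=0,i=4
  ###.. -> .   bit 28 = 0  t=1,i=10
  ##.## -> .   bit 27 = 0  t=2,i=10
  ##.#. -> #   bit 26 = 1  t=0,i=5
  ##..# -> #   bit 25 = 1  t=2,i=14
  ##... -> #   bit 24 = 1  t=1,i=11
  #.### -> .   bit 23 = 0  t=0,i=1
  #.##. -> #   bit 22 = 1  t=2,i=18
  #.#.# -> .   bit 21 = 0  t=0,i=6
  #.#.. -> #   bit 20 = 1  t=0,i=8
  #..## -> #   bit 19 = 1  t=1,i=7
  #..#. -> .   bit 18 = 0  t=0,i=16
  #...# -> #   bit 17 = 1  t=0,i=10
  #.... -> .   bit 16 = 0  t=1,i=0
  .#### -> .   bit 15 = 0  t=0,i=2
  .###. -> #   bit 14 = 1  t=1,i=9
  .##.# -> #   bit 13 = 1  t=2,i=24
  .##.. -> .   bit 12 = 0  t=1,i=15
  .#.## -> .   bit 11 = 0  t=0,i=0
  .#.#. -> .   bit 10 = 0  t=0,i=7
  .#..# -> #   bit 9 = 1  t=0,i=15
  .#... -> #   bit 8 = 1  t=0,i=9
  ..### -> #   bit 7 = 1  t=1,i=8
  ..##. -> .   bit 6 = 0  t=1,i=14
  ..#.# -> .   bit 5 = 0  t=0,i=12
  ..#.. -> .   bit 4 = 0  t=4,i=21
  ...## -> #   bit 3 = 1  t=1,i=13
  ...#. -> .   bit 2 = 0  t=0,i=11
  ....# -> #   bit 1 = 1  t=1,i=1
  ..... -> #   bit 0 = 1  t=1,i=18
  bits 11000111010110100110001110001011 = 3344589707

3344589707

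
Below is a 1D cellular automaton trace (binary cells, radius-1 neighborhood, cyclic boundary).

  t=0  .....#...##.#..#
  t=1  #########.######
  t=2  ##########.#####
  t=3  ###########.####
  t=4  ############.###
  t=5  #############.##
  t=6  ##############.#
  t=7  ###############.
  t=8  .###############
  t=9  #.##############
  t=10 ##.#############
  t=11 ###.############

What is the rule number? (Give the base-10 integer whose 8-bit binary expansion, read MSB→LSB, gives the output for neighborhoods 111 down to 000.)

  [7] ### => #  t=1,i=0
  [6] ##. => #  t=0,i=10
  [5] #.# => #  t=0,i=11
  [4] #.. => #  t=0,i=0
  [3] .## => .  t=0,i=9
  [2] .#. => #  t=0,i=5
  [1] ..# => #  t=0,i=4
  [0] ... => #  t=0,i=1
  bits 11110111 = 247

247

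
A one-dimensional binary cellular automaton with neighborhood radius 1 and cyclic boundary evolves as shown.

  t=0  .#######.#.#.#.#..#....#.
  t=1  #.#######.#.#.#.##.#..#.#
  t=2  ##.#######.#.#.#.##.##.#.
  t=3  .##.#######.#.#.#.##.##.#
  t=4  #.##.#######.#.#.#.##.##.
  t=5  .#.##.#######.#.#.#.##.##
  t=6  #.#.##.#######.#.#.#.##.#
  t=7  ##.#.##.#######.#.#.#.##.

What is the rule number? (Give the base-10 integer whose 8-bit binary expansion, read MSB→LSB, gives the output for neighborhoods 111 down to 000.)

  nb ###: next=#  (t=0,i=2, bit7=1)
  nb ##.: next=#  (t=0,i=7, bit6=1)
  nb #.#: next=#  (t=0,i=8, bit5=1)
  nb #..: next=#  (t=0,i=16, bit4=1)
  nb .##: next=.  (t=0,i=1, bit3=0)
  nb .#.: next=.  (t=0,i=9, bit2=0)
  nb ..#: next=#  (t=0,i=0, bit1=1)
  nb ...: next=.  (t=0,i=20, bit0=0)
  bits 11110010 = 242

242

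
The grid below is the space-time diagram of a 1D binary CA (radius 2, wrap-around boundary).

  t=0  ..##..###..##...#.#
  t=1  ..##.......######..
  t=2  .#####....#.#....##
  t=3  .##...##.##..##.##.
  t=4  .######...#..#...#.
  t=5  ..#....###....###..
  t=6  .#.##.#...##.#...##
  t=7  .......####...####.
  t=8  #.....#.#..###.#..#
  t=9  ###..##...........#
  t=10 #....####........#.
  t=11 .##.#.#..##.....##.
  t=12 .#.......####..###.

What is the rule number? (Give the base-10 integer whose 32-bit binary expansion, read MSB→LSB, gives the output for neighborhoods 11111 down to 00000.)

  [31] ##### => .  t=1,i=13
  [30] ####. => .  t=1,i=15
  [29] ###.# => .  t=8,i=13
  [28] ###.. => .  t=0,i=8
  [27] ##.## => .  t=2,i=0
  [26] ##.#. => .  t=6,i=0
  [25] ##..# => .  t=0,i=4
  [24] ##... => #  t=0,i=13
  [23] #.### => #  t=2,i=1
  [22] #.##. => .  t=3,i=9
  [21] #.#.# => .  t=6,i=1
  [20] #.#.. => .  t=0,i=18
  [19] #..## => .  t=0,i=1
  [18] #..#. => .  t=4,i=12
  [17] #...# => #  t=0,i=14
  [16] #.... => #  t=1,i=5
  [15] .#### => #  t=1,i=12
  [14] .###. => .  t=0,i=7
  [13] .##.# => .  t=2,i=18
  [12] .##.. => #  t=0,i=3
  [11] .#.## => .  t=6,i=2
  [10] .#.#. => .  t=0,i=17
  [9] .#..# => .  t=0,i=0
  [8] .#... => #  t=2,i=13
  [7] ..### => .  t=0,i=6
  [6] ..##. => #  t=0,i=2
  [5] ..#.# => #  t=0,i=16
  [4] ..#.. => .  t=4,i=10
  [3] ...## => #  t=1,i=1
  [2] ...#. => #  t=0,i=15
  [1] ....# => .  t=1,i=0
  [0] ..... => .  t=1,i=6
  bits 00000001100000111001000101101100 = 25399660

25399660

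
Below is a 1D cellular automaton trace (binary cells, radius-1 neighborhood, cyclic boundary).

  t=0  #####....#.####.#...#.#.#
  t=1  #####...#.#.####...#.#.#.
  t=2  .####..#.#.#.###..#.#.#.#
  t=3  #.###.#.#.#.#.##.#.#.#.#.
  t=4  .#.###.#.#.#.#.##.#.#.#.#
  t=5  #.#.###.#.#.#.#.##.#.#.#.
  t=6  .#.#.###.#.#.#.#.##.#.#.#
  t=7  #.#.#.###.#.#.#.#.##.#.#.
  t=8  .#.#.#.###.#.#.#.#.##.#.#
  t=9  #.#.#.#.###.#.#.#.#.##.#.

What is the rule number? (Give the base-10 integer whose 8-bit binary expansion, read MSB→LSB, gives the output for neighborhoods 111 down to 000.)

226

  nb ###: next=#  (t=0,i=0, bit7=1)
  nb ##.: next=#  (t=0,i=4, bit6=1)
  nb #.#: next=#  (t=0,i=10, bit5=1)
  nb #..: next=.  (t=0,i=5, bit4=0)
  nb .##: next=.  (t=0,i=11, bit3=0)
  nb .#.: next=.  (t=0,i=9, bit2=0)
  nb ..#: next=#  (t=0,i=8, bit1=1)
  nb ...: next=.  (t=0,i=6, bit0=0)
  bits 11100010 = 226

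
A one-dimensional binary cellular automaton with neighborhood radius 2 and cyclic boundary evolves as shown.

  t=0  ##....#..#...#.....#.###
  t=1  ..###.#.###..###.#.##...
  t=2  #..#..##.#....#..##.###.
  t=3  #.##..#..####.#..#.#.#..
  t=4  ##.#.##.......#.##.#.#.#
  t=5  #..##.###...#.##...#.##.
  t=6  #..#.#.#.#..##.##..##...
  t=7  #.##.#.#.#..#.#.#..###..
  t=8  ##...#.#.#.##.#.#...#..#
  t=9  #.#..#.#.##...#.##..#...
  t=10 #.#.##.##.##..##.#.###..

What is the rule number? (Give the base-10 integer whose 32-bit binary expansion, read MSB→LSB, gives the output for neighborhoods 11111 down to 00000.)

  #####|.  b31=0 t=0,i=23
  ####.|.  b30=0 t=0,i=0
  ###.#|.  b29=0 t=1,i=4
  ###..|.  b28=0 t=0,i=1
  ##.##|#  b27=1 t=2,i=19
  ##.#.|.  b26=0 t=1,i=5
  ##..#|.  b25=0 t=1,i=11
  ##...|#  b24=1 t=0,i=2
  #.###|.  b23=0 t=0,i=21
  #.##.|.  b22=0 t=1,i=19
  #.#.#|#  b21=1 t=1,i=6
  #.#..|#  b20=1 t=2,i=0
  #..##|.  b19=0 t=1,i=12
  #..#.|#  b18=1 t=0,i=8
  #...#|.  b17=0 t=0,i=11
  #....|#  b16=1 t=0,i=3
  .####|.  b15=0 t=0,i=22
  .###.|#  b14=1 t=1,i=3
  .##.#|.  b13=0 t=2,i=7
  .##..|#  b12=1 t=1,i=20
  .#.##|#  b11=1 t=0,i=20
  .#.#.|.  b10=0 t=3,i=18
  .#..#|.  b9=0 t=0,i=7
  .#...|#  b8=1 t=0,i=10
  ..###|.  b7=0 t=1,i=2
  ..##.|#  b6=1 t=2,i=6
  ..#.#|#  b5=1 t=0,i=19
  ..#..|#  b4=1 t=0,i=6
  ...##|.  b3=0 t=1,i=1
  ...#.|.  b2=0 t=0,i=5
  ....#|#  b1=1 t=0,i=4
  .....|.  b0=0 t=0,i=16
  bits 00001001001101010101100101110010 = 154491250

154491250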